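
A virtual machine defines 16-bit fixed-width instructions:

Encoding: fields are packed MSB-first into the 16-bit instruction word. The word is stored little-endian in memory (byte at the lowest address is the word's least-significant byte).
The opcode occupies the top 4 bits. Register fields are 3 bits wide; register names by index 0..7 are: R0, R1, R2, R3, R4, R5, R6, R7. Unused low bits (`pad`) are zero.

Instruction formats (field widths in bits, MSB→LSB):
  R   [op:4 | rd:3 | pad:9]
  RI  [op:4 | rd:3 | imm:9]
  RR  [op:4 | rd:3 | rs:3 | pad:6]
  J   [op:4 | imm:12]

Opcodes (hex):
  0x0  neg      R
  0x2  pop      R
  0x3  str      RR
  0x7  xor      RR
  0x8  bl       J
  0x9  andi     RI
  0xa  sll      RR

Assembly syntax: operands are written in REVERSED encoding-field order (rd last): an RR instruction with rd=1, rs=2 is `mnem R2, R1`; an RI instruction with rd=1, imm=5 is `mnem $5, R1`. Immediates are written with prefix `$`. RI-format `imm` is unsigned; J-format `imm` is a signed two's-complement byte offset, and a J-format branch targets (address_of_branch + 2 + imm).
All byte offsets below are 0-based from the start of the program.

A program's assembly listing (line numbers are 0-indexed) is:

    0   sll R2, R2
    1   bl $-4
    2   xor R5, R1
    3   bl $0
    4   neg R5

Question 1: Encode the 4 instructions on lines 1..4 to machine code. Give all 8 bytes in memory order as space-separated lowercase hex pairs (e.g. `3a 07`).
fc 8f 40 73 00 80 00 0a

line 1 (bl): pack op=0x8:4|imm=-4:12 = 0x8ffc; little→ fc 8f
line 2 (xor): pack op=0x7:4|rd=1:3|rs=5:3|pad=0:6 = 0x7340; little→ 40 73
line 3 (bl): pack op=0x8:4|imm=0:12 = 0x8000; little→ 00 80
line 4 (neg): pack op=0x0:4|rd=5:3|pad=0:9 = 0x0a00; little→ 00 0a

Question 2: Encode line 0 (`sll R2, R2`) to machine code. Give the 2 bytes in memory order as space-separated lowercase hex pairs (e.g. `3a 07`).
0. sll fields op=0xa:4|rd=2:3|rs=2:3|pad=0:6 → word a480h → 80 a4

80 a4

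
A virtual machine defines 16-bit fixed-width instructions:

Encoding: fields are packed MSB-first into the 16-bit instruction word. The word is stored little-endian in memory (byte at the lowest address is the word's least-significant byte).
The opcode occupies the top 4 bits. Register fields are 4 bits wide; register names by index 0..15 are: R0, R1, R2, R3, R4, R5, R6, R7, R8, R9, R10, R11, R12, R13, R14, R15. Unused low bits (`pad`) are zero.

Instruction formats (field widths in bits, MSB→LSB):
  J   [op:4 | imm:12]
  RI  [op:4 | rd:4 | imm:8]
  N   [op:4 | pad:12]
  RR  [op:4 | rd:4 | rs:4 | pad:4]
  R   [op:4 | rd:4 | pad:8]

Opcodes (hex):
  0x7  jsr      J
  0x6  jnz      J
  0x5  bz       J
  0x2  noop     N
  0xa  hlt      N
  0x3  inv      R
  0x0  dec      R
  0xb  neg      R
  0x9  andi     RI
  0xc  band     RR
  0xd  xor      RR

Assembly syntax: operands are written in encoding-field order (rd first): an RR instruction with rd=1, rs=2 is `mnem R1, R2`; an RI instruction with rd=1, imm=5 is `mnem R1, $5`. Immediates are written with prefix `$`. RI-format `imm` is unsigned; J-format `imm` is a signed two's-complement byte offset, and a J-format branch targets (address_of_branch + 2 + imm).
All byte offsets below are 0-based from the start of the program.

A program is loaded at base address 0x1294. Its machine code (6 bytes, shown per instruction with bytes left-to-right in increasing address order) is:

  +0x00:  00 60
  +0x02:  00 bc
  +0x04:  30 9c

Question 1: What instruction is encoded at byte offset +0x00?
+0x00: 00 60 ⇒ word 0x6000 (little)
  op=0x6000>>12=0x6 ⇒ jnz (J)
  [11:0] imm=0 = $0

jnz $0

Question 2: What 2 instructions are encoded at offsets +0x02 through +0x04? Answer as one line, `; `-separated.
neg R12; andi R12, $48

off 0x02: read 00 bc as little → 0xbc00
  op=0xbc00>>12=0xb ⇒ neg (R)
  rd: (w>>8)&0xf=0xc → R12
off 0x04: read 30 9c as little → 0x9c30
  op=0x9c30>>12=0x9 ⇒ andi (RI)
  rd: (w>>8)&0xf=0xc → R12
  imm: (w>>0)&0xff=0x30 → $48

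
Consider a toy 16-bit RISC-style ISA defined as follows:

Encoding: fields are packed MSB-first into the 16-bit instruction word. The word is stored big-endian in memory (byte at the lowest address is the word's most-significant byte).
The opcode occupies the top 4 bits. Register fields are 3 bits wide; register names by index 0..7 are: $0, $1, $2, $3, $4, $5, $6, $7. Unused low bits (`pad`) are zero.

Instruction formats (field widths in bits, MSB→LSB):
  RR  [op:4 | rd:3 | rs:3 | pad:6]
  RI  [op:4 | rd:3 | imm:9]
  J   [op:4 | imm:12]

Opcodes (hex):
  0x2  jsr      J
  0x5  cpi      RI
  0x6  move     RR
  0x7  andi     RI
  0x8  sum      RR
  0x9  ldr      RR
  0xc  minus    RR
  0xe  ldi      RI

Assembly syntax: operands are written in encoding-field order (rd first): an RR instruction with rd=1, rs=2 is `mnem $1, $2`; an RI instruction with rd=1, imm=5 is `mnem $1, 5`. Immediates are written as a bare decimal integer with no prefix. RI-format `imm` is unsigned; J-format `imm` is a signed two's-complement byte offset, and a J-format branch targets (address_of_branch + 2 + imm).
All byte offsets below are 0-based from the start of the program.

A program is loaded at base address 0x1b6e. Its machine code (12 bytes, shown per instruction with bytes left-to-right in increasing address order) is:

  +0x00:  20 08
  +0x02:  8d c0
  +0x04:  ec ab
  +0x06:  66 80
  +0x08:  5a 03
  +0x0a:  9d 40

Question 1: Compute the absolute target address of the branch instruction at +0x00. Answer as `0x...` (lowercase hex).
[00] 20 08 → 0x2008
  opcode bits[15:12]=0x2: jsr/J
  imm@[11:0]=0x8 ⇒ 8
  target = base 0x1b6e + off 0x00 + 2 + imm 8 = 0x1b78

0x1b78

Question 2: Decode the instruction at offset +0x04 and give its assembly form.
ldi $6, 171

@+04  big-endian(ec ab) = 0xecab
  opcode bits[15:12]=0xe: ldi/RI
  [11:9] rd=6 = $6
  [8:0] imm=171 = 171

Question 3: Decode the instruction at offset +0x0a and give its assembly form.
ldr $6, $5

off 0x0a: read 9d 40 as big → 0x9d40
  top 4b → 0x9 → ldr [RR]
  [11:9] rd=6 = $6
  [8:6] rs=5 = $5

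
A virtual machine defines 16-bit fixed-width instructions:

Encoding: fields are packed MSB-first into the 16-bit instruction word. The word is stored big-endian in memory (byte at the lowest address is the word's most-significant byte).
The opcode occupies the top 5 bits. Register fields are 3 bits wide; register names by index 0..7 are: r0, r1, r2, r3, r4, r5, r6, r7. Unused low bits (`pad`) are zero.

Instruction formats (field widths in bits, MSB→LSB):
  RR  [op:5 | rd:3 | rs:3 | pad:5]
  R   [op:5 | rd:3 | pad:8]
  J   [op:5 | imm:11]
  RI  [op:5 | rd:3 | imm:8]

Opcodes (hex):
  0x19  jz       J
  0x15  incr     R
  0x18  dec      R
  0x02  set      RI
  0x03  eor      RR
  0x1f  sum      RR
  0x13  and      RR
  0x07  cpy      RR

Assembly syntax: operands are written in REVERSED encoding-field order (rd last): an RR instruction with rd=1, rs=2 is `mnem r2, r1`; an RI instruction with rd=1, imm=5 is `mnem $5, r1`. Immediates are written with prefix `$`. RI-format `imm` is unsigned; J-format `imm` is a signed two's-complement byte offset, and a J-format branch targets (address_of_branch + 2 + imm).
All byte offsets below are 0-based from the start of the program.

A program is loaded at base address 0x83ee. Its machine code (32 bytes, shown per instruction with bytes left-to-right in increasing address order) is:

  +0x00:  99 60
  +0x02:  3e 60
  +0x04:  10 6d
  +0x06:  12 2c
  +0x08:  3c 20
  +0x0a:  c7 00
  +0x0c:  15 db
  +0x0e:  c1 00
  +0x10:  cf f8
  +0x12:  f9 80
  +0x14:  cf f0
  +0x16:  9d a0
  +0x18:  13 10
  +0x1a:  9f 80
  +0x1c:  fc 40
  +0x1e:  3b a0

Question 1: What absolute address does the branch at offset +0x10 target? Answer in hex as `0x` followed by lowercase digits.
[10] cf f8 → 0xcff8
  opcode bits[15:11]=0x19: jz/J
  imm@[10:0]=0x7f8 (s11→-8) ⇒ $-8
  target = base 0x83ee + off 0x10 + 2 + imm -8 = 0x83f8

0x83f8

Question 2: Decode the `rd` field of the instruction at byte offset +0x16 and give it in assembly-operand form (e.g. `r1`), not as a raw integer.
r5

+0x16: 9d a0 ⇒ word 0x9da0 (big)
  op=0x9da0>>11=0x13 ⇒ and (RR)
  rd@[10:8]=0x5 ⇒ r5
  rs@[7:5]=0x5 ⇒ r5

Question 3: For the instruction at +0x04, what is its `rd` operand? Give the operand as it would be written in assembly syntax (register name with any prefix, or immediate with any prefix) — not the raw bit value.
r0

[04] 10 6d → 0x106d
  op=0x106d>>11=0x2 ⇒ set (RI)
  rd@[10:8]=0x0 ⇒ r0
  imm@[7:0]=0x6d ⇒ $109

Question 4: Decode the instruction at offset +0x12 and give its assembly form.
+0x12: f9 80 ⇒ word 0xf980 (big)
  opcode bits[15:11]=0x1f: sum/RR
  [10:8] rd=1 = r1
  [7:5] rs=4 = r4

sum r4, r1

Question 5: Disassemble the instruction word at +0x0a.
off 0x0a: read c7 00 as big → 0xc700
  opcode bits[15:11]=0x18: dec/R
  [10:8] rd=7 = r7

dec r7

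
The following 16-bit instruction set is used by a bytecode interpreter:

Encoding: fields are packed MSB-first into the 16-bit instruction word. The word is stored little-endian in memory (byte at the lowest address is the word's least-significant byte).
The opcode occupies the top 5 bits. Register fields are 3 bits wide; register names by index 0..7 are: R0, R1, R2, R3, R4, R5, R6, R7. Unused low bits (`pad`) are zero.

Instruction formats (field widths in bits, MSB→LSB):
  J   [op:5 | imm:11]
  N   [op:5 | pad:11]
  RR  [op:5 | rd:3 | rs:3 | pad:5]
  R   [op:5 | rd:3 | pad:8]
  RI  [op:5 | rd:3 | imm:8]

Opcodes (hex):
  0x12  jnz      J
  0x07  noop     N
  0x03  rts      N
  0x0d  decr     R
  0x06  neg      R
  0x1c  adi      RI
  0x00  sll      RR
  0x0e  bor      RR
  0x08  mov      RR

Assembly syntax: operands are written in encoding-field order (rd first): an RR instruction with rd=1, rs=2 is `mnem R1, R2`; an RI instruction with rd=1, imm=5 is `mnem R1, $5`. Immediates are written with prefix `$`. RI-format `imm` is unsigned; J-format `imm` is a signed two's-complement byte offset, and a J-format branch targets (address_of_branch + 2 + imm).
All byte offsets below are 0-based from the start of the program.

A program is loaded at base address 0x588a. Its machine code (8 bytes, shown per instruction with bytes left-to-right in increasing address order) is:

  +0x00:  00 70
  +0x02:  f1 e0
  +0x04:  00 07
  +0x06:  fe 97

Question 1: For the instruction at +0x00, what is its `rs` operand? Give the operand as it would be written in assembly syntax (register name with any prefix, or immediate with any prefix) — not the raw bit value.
R0

+0x00: 00 70 ⇒ word 0x7000 (little)
  opcode bits[15:11]=0xe: bor/RR
  [10:8] rd=0 = R0
  [7:5] rs=0 = R0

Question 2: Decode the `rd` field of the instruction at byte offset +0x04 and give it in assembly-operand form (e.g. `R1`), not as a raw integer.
@+04  little-endian(00 07) = 0x0700
  top 5b → 0x0 → sll [RR]
  [10:8] rd=7 = R7
  [7:5] rs=0 = R0

R7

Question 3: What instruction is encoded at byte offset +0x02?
adi R0, $241

+0x02: f1 e0 ⇒ word 0xe0f1 (little)
  top 5b → 0x1c → adi [RI]
  rd@[10:8]=0x0 ⇒ R0
  imm@[7:0]=0xf1 ⇒ $241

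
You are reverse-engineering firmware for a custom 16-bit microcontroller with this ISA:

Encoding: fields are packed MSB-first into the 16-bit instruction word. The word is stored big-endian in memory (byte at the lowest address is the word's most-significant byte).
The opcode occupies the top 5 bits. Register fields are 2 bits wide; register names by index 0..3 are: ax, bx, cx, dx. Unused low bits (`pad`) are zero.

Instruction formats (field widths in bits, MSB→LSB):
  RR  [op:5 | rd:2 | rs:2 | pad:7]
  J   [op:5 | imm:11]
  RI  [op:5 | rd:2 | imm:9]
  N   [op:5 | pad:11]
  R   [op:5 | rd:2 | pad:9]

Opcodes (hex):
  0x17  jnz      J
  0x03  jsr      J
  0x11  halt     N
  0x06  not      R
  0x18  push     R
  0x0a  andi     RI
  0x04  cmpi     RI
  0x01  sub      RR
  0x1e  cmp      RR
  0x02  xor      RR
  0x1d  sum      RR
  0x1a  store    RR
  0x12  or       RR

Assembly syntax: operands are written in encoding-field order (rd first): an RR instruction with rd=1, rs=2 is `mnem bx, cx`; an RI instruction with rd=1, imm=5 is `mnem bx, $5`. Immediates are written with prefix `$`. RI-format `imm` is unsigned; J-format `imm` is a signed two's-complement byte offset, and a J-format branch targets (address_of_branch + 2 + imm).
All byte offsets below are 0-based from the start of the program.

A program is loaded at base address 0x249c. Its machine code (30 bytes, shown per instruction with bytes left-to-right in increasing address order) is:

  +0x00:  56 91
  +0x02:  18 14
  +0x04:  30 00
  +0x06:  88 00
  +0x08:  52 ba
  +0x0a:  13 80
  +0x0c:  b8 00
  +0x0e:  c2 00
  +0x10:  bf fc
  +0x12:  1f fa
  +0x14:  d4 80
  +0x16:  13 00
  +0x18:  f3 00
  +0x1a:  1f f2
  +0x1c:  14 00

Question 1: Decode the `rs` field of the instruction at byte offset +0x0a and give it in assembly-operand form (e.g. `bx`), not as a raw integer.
dx

off 0x0a: read 13 80 as big → 0x1380
  top 5b → 0x2 → xor [RR]
  rd: (w>>9)&0x3=0x1 → bx
  rs: (w>>7)&0x3=0x3 → dx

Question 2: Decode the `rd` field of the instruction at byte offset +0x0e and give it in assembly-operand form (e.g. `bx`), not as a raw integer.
[0e] c2 00 → 0xc200
  top 5b → 0x18 → push [R]
  rd: (w>>9)&0x3=0x1 → bx

bx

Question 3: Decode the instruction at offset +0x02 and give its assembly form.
off 0x02: read 18 14 as big → 0x1814
  top 5b → 0x3 → jsr [J]
  [10:0] imm=20 = $20

jsr $20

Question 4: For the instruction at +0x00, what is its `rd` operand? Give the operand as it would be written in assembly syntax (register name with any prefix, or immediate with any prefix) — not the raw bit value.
dx

off 0x00: read 56 91 as big → 0x5691
  op=0x5691>>11=0xa ⇒ andi (RI)
  [10:9] rd=3 = dx
  [8:0] imm=145 = $145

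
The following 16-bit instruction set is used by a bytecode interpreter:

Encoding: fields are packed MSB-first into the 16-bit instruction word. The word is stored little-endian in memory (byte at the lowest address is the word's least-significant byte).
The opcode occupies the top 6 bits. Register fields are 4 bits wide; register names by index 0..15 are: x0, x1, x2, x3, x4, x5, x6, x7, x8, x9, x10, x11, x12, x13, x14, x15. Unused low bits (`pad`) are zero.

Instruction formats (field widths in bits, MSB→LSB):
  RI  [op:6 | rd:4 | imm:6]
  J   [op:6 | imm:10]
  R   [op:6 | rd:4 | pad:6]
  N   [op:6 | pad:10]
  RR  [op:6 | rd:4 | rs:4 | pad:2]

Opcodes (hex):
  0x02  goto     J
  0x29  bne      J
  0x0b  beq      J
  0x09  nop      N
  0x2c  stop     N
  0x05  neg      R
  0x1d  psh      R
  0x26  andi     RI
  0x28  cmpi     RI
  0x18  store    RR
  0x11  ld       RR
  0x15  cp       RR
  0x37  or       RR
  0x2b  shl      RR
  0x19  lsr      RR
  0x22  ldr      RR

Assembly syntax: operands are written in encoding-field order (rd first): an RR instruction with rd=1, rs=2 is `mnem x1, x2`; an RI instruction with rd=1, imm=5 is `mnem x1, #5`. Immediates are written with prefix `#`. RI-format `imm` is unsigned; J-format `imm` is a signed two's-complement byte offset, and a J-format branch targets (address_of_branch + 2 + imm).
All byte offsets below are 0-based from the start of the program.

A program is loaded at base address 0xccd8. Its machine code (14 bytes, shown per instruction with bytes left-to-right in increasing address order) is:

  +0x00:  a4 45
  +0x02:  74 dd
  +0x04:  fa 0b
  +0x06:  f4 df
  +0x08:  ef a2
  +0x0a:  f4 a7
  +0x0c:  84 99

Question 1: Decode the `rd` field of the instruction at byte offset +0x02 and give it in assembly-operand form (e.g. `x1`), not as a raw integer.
x5

off 0x02: read 74 dd as little → 0xdd74
  opcode bits[15:10]=0x37: or/RR
  rd: (w>>6)&0xf=0x5 → x5
  rs: (w>>2)&0xf=0xd → x13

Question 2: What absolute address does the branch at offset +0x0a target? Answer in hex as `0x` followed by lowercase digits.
[0a] f4 a7 → 0xa7f4
  top 6b → 0x29 → bne [J]
  imm@[9:0]=0x3f4 (s10→-12) ⇒ #-12
  target = base 0xccd8 + off 0x0a + 2 + imm -12 = 0xccd8

0xccd8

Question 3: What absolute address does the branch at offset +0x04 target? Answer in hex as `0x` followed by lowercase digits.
+0x04: fa 0b ⇒ word 0x0bfa (little)
  op=0x0bfa>>10=0x2 ⇒ goto (J)
  imm@[9:0]=0x3fa (s10→-6) ⇒ #-6
  target = base 0xccd8 + off 0x04 + 2 + imm -6 = 0xccd8

0xccd8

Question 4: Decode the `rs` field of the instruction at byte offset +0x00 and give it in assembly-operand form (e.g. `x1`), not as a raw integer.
[00] a4 45 → 0x45a4
  opcode bits[15:10]=0x11: ld/RR
  rd@[9:6]=0x6 ⇒ x6
  rs@[5:2]=0x9 ⇒ x9

x9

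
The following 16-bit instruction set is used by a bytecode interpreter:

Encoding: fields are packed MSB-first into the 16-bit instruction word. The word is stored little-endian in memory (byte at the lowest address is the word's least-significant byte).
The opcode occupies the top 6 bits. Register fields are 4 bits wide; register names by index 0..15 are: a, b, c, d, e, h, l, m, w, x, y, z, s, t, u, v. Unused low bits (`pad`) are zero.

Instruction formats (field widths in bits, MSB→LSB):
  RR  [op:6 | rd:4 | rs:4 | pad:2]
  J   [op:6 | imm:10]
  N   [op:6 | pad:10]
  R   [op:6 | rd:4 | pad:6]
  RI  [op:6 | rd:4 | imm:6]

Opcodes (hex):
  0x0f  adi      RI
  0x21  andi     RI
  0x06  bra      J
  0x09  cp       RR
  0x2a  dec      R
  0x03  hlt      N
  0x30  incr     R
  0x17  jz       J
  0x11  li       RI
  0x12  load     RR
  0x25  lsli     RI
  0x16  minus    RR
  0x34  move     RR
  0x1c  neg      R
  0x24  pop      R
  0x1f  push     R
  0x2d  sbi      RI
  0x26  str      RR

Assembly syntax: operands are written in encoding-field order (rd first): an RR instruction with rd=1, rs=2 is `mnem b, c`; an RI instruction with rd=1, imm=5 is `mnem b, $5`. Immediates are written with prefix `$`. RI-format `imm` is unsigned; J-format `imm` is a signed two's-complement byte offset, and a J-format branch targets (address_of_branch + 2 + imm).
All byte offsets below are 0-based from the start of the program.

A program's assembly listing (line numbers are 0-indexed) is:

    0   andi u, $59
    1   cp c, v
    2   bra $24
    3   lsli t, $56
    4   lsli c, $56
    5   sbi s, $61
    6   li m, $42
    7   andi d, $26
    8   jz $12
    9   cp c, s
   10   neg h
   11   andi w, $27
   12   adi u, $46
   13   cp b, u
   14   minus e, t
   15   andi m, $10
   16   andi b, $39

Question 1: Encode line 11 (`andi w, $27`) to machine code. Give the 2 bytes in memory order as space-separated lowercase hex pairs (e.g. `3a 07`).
L11: andi op=0x21:6|rd=8:4|imm=27:6 ⇒ 0x861b ⇒ little 1b 86

1b 86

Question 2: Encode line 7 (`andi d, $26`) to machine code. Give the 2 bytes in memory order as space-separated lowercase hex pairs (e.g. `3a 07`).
line 7 (andi): pack op=0x21:6|rd=3:4|imm=26:6 = 0x84da; little→ da 84

da 84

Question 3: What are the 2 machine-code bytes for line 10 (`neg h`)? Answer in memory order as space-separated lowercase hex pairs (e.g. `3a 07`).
10. neg fields op=0x1c:6|rd=5:4|pad=0:6 → word 7140h → 40 71

40 71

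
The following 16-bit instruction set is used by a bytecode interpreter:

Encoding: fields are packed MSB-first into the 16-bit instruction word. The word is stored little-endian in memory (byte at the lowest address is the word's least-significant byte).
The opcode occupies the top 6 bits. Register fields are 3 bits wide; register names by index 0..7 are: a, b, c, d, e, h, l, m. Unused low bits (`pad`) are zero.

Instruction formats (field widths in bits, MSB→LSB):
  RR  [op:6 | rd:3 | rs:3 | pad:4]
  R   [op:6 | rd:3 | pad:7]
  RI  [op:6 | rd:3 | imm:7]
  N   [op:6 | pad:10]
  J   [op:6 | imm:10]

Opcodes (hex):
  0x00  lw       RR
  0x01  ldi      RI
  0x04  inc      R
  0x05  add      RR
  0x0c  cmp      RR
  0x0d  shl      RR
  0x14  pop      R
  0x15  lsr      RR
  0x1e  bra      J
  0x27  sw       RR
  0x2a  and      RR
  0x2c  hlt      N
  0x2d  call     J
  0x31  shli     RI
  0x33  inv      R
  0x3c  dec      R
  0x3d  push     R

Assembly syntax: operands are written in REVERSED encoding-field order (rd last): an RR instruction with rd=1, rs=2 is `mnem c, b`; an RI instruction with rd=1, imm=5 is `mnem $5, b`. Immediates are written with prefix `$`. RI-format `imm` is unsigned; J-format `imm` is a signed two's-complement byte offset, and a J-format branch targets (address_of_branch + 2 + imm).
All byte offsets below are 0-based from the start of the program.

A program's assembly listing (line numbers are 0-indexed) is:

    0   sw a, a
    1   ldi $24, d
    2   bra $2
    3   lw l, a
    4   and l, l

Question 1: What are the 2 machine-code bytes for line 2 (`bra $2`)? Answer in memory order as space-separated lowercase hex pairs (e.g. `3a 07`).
L2: bra op=0x1e:6|imm=2:10 ⇒ 0x7802 ⇒ little 02 78

02 78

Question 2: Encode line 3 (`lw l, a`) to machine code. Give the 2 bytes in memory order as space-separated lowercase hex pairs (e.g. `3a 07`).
60 00

3. lw fields op=0x0:6|rd=0:3|rs=6:3|pad=0:4 → word 0060h → 60 00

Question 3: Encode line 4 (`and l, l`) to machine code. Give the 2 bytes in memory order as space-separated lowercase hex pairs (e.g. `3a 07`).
line 4 (and): pack op=0x2a:6|rd=6:3|rs=6:3|pad=0:4 = 0xab60; little→ 60 ab

60 ab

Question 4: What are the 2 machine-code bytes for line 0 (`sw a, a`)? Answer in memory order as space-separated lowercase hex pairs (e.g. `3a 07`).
0. sw fields op=0x27:6|rd=0:3|rs=0:3|pad=0:4 → word 9c00h → 00 9c

00 9c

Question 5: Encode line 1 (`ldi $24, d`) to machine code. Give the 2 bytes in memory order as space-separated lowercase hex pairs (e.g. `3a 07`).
L1: ldi op=0x1:6|rd=3:3|imm=24:7 ⇒ 0x0598 ⇒ little 98 05

98 05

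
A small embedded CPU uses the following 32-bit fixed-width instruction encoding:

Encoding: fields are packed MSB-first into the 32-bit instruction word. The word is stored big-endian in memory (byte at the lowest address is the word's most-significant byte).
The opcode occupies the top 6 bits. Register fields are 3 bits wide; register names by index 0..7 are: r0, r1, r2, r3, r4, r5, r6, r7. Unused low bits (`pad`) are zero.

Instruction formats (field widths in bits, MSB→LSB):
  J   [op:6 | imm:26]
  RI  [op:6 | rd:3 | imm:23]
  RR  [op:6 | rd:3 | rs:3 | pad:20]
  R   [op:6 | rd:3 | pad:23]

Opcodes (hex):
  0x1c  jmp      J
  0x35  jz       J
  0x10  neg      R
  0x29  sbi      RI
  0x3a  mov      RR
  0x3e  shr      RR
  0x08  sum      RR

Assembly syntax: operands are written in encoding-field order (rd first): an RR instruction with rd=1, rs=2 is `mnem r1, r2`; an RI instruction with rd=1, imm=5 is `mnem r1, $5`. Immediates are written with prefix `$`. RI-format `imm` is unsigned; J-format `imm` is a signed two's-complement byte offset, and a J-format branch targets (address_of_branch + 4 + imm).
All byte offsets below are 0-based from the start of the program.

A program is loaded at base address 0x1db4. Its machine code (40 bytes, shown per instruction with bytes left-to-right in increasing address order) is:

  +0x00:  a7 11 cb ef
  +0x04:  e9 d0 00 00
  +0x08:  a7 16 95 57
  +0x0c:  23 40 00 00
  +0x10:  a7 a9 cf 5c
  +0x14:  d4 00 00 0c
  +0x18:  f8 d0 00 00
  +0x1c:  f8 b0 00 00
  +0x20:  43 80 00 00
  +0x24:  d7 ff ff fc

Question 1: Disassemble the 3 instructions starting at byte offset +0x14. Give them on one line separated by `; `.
@+14  big-endian(d4 00 00 0c) = 0xd400000c
  opcode bits[31:26]=0x35: jz/J
  imm: (w>>0)&0x3ffffff=0xc → $12
@+18  big-endian(f8 d0 00 00) = 0xf8d00000
  opcode bits[31:26]=0x3e: shr/RR
  rd: (w>>23)&0x7=0x1 → r1
  rs: (w>>20)&0x7=0x5 → r5
@+1c  big-endian(f8 b0 00 00) = 0xf8b00000
  opcode bits[31:26]=0x3e: shr/RR
  rd: (w>>23)&0x7=0x1 → r1
  rs: (w>>20)&0x7=0x3 → r3

jz $12; shr r1, r5; shr r1, r3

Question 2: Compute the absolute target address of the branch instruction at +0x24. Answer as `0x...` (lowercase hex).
0x1dd8

[24] d7 ff ff fc → 0xd7fffffc
  op=0xd7fffffc>>26=0x35 ⇒ jz (J)
  imm: (w>>0)&0x3ffffff=0x3fffffc (s26→-4) → $-4
  target = base 0x1db4 + off 0x24 + 4 + imm -4 = 0x1dd8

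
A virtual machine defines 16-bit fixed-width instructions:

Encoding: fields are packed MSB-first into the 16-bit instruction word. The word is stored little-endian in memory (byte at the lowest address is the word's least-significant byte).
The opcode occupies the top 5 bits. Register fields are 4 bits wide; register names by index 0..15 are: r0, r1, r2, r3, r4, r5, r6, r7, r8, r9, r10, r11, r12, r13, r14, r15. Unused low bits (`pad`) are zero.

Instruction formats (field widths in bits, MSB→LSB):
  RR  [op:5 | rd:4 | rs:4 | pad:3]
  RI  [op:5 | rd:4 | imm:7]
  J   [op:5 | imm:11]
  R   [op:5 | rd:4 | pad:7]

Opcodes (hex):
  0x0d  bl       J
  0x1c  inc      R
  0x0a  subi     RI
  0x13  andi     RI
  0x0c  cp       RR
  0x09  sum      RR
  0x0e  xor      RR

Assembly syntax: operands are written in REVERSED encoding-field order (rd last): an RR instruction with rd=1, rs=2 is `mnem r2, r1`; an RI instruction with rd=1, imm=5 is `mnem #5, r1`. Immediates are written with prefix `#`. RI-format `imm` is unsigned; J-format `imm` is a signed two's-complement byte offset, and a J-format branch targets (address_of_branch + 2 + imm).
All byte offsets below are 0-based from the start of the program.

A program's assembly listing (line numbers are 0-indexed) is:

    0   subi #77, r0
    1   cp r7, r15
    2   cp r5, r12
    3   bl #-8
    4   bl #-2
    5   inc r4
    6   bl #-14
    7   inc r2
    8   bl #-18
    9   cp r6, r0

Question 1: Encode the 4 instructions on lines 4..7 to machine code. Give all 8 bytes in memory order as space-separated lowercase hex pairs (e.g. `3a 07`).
L4: bl op=0xd:5|imm=-2:11 ⇒ 0x6ffe ⇒ little fe 6f
L5: inc op=0x1c:5|rd=4:4|pad=0:7 ⇒ 0xe200 ⇒ little 00 e2
L6: bl op=0xd:5|imm=-14:11 ⇒ 0x6ff2 ⇒ little f2 6f
L7: inc op=0x1c:5|rd=2:4|pad=0:7 ⇒ 0xe100 ⇒ little 00 e1

fe 6f 00 e2 f2 6f 00 e1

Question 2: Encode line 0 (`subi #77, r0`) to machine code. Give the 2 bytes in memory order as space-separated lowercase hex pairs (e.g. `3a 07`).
4d 50

L0: subi op=0xa:5|rd=0:4|imm=77:7 ⇒ 0x504d ⇒ little 4d 50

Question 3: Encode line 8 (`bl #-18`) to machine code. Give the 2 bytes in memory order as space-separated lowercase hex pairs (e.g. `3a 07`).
L8: bl op=0xd:5|imm=-18:11 ⇒ 0x6fee ⇒ little ee 6f

ee 6f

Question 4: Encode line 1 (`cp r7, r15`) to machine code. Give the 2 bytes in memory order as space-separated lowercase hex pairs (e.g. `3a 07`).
b8 67

1. cp fields op=0xc:5|rd=15:4|rs=7:4|pad=0:3 → word 67b8h → b8 67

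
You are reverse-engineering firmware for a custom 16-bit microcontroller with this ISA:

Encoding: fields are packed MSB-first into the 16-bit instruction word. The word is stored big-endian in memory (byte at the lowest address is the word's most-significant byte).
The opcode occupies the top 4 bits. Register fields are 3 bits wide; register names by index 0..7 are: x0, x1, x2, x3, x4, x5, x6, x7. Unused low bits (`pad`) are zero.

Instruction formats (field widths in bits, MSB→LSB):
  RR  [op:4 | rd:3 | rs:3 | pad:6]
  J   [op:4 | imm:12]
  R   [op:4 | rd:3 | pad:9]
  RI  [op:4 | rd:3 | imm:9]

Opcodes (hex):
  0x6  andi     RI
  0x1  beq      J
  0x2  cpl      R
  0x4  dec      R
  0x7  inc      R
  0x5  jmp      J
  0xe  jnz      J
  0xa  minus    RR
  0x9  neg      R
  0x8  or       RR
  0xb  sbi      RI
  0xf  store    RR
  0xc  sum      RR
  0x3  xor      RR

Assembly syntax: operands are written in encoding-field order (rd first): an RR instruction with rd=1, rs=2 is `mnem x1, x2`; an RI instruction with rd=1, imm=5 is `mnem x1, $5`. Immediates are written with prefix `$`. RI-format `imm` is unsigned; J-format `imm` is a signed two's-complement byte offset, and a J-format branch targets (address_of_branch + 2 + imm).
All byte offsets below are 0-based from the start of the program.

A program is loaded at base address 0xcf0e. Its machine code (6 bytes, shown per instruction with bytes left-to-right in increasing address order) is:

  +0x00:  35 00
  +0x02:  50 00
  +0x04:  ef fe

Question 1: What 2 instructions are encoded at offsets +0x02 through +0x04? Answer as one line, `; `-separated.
+0x02: 50 00 ⇒ word 0x5000 (big)
  opcode bits[15:12]=0x5: jmp/J
  [11:0] imm=0 = $0
+0x04: ef fe ⇒ word 0xeffe (big)
  opcode bits[15:12]=0xe: jnz/J
  [11:0] imm=4094 (s12→-2) = $-2

jmp $0; jnz $-2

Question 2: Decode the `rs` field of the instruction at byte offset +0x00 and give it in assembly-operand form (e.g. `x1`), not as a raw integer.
@+00  big-endian(35 00) = 0x3500
  top 4b → 0x3 → xor [RR]
  rd@[11:9]=0x2 ⇒ x2
  rs@[8:6]=0x4 ⇒ x4

x4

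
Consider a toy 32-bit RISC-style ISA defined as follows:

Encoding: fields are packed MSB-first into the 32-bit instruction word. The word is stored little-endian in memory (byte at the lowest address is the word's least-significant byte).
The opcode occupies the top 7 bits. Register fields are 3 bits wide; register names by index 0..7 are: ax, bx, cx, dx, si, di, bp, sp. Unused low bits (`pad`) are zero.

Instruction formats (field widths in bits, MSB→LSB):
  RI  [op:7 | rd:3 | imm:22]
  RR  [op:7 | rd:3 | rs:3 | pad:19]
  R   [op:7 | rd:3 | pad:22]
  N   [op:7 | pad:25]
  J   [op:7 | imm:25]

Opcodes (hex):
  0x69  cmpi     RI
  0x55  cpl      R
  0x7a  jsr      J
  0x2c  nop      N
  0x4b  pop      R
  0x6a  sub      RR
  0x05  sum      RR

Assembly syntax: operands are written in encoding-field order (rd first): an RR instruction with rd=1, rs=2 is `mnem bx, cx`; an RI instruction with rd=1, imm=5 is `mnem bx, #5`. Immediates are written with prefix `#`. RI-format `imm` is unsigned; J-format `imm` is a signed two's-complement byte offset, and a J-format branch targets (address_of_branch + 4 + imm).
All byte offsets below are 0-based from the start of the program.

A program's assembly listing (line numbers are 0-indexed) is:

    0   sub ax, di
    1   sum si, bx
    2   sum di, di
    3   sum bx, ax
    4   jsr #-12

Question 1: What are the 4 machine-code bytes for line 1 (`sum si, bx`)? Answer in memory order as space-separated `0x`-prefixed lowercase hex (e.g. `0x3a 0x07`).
0x00 0x00 0x08 0x0b

line 1 (sum): pack op=0x5:7|rd=4:3|rs=1:3|pad=0:19 = 0x0b080000; little→ 00 00 08 0b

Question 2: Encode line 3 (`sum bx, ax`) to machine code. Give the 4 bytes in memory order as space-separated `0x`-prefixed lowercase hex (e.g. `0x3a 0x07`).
line 3 (sum): pack op=0x5:7|rd=1:3|rs=0:3|pad=0:19 = 0x0a400000; little→ 00 00 40 0a

0x00 0x00 0x40 0x0a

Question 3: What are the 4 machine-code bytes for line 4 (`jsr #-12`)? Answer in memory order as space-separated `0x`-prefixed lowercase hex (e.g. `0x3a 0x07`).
4. jsr fields op=0x7a:7|imm=-12:25 → word f5fffff4h → f4 ff ff f5

0xf4 0xff 0xff 0xf5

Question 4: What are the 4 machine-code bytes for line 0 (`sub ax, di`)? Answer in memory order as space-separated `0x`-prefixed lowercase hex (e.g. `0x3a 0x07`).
line 0 (sub): pack op=0x6a:7|rd=0:3|rs=5:3|pad=0:19 = 0xd4280000; little→ 00 00 28 d4

0x00 0x00 0x28 0xd4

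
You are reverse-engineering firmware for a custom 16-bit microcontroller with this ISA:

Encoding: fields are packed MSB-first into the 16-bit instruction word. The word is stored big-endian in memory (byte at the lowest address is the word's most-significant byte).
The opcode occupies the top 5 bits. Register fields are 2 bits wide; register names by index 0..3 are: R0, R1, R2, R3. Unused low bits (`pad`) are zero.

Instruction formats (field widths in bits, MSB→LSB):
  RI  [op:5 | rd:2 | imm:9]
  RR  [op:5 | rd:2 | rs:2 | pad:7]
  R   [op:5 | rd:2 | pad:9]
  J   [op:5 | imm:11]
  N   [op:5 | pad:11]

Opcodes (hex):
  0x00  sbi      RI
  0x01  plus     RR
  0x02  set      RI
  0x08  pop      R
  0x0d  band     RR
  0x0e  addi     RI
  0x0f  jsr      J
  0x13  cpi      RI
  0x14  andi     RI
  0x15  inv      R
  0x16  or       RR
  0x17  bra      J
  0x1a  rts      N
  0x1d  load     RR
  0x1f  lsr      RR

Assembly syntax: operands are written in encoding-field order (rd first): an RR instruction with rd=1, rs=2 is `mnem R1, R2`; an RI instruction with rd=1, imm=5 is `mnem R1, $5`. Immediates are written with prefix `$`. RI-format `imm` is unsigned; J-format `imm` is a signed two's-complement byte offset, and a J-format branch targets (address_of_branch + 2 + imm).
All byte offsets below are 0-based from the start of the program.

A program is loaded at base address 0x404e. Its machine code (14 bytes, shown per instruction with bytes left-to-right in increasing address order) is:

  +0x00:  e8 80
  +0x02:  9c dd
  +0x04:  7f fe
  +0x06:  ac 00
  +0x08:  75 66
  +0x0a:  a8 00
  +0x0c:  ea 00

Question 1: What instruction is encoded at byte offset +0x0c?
off 0x0c: read ea 00 as big → 0xea00
  top 5b → 0x1d → load [RR]
  rd: (w>>9)&0x3=0x1 → R1
  rs: (w>>7)&0x3=0x0 → R0

load R1, R0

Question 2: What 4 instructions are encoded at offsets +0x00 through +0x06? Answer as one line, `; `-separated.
+0x00: e8 80 ⇒ word 0xe880 (big)
  op=0xe880>>11=0x1d ⇒ load (RR)
  [10:9] rd=0 = R0
  [8:7] rs=1 = R1
+0x02: 9c dd ⇒ word 0x9cdd (big)
  op=0x9cdd>>11=0x13 ⇒ cpi (RI)
  [10:9] rd=2 = R2
  [8:0] imm=221 = $221
+0x04: 7f fe ⇒ word 0x7ffe (big)
  op=0x7ffe>>11=0xf ⇒ jsr (J)
  [10:0] imm=2046 (s11→-2) = $-2
+0x06: ac 00 ⇒ word 0xac00 (big)
  op=0xac00>>11=0x15 ⇒ inv (R)
  [10:9] rd=2 = R2

load R0, R1; cpi R2, $221; jsr $-2; inv R2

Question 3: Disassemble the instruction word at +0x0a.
[0a] a8 00 → 0xa800
  opcode bits[15:11]=0x15: inv/R
  [10:9] rd=0 = R0

inv R0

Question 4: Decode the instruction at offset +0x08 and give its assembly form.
addi R2, $358

@+08  big-endian(75 66) = 0x7566
  op=0x7566>>11=0xe ⇒ addi (RI)
  [10:9] rd=2 = R2
  [8:0] imm=358 = $358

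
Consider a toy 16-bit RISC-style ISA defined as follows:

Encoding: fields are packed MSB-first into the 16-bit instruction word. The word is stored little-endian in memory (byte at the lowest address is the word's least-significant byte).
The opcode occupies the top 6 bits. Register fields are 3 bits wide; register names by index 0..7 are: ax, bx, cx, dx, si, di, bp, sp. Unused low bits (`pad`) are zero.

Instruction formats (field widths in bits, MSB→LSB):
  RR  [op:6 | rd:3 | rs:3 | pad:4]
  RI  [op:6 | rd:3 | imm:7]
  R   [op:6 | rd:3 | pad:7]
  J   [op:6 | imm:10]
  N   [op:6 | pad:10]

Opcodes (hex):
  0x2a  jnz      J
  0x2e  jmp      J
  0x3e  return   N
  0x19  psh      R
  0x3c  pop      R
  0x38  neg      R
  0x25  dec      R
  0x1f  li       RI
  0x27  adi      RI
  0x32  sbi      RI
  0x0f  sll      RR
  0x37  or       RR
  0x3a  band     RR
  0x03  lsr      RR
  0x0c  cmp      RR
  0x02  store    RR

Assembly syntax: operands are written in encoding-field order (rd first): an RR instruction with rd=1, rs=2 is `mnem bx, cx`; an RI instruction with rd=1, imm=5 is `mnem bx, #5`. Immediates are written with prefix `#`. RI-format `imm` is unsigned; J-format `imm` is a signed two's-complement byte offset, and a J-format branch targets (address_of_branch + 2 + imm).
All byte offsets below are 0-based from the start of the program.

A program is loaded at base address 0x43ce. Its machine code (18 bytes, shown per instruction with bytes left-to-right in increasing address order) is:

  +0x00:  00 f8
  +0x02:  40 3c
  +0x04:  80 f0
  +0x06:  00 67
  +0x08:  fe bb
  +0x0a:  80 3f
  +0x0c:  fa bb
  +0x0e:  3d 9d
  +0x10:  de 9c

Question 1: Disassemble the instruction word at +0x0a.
sll sp, ax

[0a] 80 3f → 0x3f80
  op=0x3f80>>10=0xf ⇒ sll (RR)
  [9:7] rd=7 = sp
  [6:4] rs=0 = ax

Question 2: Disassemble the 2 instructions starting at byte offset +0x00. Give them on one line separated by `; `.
return; sll ax, si

[00] 00 f8 → 0xf800
  top 6b → 0x3e → return [N]
[02] 40 3c → 0x3c40
  top 6b → 0xf → sll [RR]
  rd: (w>>7)&0x7=0x0 → ax
  rs: (w>>4)&0x7=0x4 → si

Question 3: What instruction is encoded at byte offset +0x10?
adi bx, #94

+0x10: de 9c ⇒ word 0x9cde (little)
  op=0x9cde>>10=0x27 ⇒ adi (RI)
  [9:7] rd=1 = bx
  [6:0] imm=94 = #94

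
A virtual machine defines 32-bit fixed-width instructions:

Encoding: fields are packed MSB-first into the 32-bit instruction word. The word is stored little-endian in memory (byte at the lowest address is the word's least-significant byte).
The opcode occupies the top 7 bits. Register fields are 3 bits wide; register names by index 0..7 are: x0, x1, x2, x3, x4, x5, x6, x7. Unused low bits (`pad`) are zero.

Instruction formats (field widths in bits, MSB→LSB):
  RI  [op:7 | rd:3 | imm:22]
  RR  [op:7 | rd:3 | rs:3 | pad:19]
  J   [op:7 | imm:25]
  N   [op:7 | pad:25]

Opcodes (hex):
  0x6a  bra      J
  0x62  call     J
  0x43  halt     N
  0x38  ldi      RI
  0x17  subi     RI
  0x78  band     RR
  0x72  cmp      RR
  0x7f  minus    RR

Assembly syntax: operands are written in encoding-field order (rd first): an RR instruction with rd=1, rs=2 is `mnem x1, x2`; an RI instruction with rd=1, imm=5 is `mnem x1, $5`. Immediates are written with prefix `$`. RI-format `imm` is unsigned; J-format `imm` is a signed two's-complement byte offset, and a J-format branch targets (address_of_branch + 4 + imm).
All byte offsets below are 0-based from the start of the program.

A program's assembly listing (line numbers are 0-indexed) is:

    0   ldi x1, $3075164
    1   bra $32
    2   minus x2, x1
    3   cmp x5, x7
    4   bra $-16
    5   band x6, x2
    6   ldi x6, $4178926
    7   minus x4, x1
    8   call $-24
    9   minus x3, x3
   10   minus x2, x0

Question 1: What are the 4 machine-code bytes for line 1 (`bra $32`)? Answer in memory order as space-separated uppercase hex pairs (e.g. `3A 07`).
20 00 00 D4

L1: bra op=0x6a:7|imm=32:25 ⇒ 0xd4000020 ⇒ little 20 00 00 d4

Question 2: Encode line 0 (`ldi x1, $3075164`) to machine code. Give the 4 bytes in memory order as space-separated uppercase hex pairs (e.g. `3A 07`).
L0: ldi op=0x38:7|rd=1:3|imm=3075164:22 ⇒ 0x706eec5c ⇒ little 5c ec 6e 70

5C EC 6E 70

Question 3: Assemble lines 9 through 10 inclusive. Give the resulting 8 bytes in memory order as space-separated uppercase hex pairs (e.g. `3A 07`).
9. minus fields op=0x7f:7|rd=3:3|rs=3:3|pad=0:19 → word fed80000h → 00 00 d8 fe
10. minus fields op=0x7f:7|rd=2:3|rs=0:3|pad=0:19 → word fe800000h → 00 00 80 fe

00 00 D8 FE 00 00 80 FE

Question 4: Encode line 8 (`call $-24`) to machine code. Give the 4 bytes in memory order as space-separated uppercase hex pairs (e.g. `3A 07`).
8. call fields op=0x62:7|imm=-24:25 → word c5ffffe8h → e8 ff ff c5

E8 FF FF C5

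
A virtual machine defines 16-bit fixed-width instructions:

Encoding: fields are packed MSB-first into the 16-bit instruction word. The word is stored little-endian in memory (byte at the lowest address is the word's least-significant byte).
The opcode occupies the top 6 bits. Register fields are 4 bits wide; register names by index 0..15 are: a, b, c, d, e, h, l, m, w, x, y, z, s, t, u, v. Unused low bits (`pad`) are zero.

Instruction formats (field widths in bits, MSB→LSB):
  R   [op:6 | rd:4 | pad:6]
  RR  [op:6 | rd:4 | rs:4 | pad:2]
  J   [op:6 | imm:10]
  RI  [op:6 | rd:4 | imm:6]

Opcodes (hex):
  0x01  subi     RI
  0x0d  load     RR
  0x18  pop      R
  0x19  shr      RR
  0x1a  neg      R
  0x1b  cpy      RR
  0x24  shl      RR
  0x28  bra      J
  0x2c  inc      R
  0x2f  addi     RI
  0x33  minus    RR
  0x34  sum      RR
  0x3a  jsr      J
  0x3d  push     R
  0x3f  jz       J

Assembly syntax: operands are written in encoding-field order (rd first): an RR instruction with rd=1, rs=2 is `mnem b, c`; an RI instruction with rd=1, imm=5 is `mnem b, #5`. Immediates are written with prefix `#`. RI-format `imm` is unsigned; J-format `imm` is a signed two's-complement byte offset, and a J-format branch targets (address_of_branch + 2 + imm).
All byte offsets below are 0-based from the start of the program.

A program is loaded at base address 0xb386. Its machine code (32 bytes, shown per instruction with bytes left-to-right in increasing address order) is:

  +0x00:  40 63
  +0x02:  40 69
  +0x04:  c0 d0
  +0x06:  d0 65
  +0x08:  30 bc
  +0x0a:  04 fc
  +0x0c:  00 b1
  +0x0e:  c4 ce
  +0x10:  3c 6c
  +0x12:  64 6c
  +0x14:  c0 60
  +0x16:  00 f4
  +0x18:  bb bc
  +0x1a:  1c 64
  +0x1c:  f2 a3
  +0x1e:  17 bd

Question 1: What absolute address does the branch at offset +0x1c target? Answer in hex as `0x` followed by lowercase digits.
0xb396

[1c] f2 a3 → 0xa3f2
  op=0xa3f2>>10=0x28 ⇒ bra (J)
  [9:0] imm=1010 (s10→-14) = #-14
  target = base 0xb386 + off 0x1c + 2 + imm -14 = 0xb396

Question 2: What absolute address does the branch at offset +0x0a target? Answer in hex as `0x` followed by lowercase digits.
[0a] 04 fc → 0xfc04
  op=0xfc04>>10=0x3f ⇒ jz (J)
  [9:0] imm=4 = #4
  target = base 0xb386 + off 0x0a + 2 + imm 4 = 0xb396

0xb396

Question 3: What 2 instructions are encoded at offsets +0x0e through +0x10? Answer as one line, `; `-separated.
@+0e  little-endian(c4 ce) = 0xcec4
  opcode bits[15:10]=0x33: minus/RR
  rd: (w>>6)&0xf=0xb → z
  rs: (w>>2)&0xf=0x1 → b
@+10  little-endian(3c 6c) = 0x6c3c
  opcode bits[15:10]=0x1b: cpy/RR
  rd: (w>>6)&0xf=0x0 → a
  rs: (w>>2)&0xf=0xf → v

minus z, b; cpy a, v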